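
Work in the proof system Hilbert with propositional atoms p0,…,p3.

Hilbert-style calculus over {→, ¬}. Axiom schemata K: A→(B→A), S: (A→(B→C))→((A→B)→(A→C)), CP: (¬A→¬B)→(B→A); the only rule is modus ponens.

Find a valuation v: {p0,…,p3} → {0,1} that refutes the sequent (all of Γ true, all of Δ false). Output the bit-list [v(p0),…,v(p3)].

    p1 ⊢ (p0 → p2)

Truth-table refutation:
  v=0000: Γ:[p1=F] Δ:[(p0 → p2)=T] refutes=False
  v=0001: Γ:[p1=F] Δ:[(p0 → p2)=T] refutes=False
  v=0010: Γ:[p1=F] Δ:[(p0 → p2)=T] refutes=False
  v=0011: Γ:[p1=F] Δ:[(p0 → p2)=T] refutes=False
  v=0100: Γ:[p1=T] Δ:[(p0 → p2)=T] refutes=False
  v=0101: Γ:[p1=T] Δ:[(p0 → p2)=T] refutes=False
  v=0110: Γ:[p1=T] Δ:[(p0 → p2)=T] refutes=False
  v=0111: Γ:[p1=T] Δ:[(p0 → p2)=T] refutes=False
  v=1000: Γ:[p1=F] Δ:[(p0 → p2)=F] refutes=False
  v=1001: Γ:[p1=F] Δ:[(p0 → p2)=F] refutes=False
  v=1010: Γ:[p1=F] Δ:[(p0 → p2)=T] refutes=False
  v=1011: Γ:[p1=F] Δ:[(p0 → p2)=T] refutes=False
  v=1100: Γ:[p1=T] Δ:[(p0 → p2)=F] refutes=True  ← countermodel

Result: [1, 1, 0, 0]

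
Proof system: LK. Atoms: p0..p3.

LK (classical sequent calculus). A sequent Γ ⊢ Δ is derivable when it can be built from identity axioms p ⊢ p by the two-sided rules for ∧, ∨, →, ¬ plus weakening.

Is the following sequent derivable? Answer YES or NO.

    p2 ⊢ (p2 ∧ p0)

Enumerate valuations to refute Γ ⊢ Δ:
  v=0000: Γ:[p2=F] Δ:[(p2 ∧ p0)=F] refutes=False
  v=0001: Γ:[p2=F] Δ:[(p2 ∧ p0)=F] refutes=False
  v=0010: Γ:[p2=T] Δ:[(p2 ∧ p0)=F] refutes=True  ← countermodel

Result: NO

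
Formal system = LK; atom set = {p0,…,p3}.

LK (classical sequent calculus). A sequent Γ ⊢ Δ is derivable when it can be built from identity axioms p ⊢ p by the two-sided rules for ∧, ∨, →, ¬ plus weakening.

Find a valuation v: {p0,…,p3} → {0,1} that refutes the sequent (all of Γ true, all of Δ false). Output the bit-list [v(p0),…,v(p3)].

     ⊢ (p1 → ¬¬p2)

Enumerate valuations to refute Γ ⊢ Δ:
  v=0000: Γ:[] Δ:[(p1 → ¬¬p2)=T] refutes=False
  v=0001: Γ:[] Δ:[(p1 → ¬¬p2)=T] refutes=False
  v=0010: Γ:[] Δ:[(p1 → ¬¬p2)=T] refutes=False
  v=0011: Γ:[] Δ:[(p1 → ¬¬p2)=T] refutes=False
  v=0100: Γ:[] Δ:[(p1 → ¬¬p2)=F] refutes=True  ← countermodel

Result: [0, 1, 0, 0]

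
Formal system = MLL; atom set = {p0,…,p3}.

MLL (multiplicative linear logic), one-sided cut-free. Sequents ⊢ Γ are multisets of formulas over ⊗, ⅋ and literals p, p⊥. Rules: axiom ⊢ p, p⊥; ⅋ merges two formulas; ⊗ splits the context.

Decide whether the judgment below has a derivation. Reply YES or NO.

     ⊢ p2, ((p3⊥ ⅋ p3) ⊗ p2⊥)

Derivation (root first):
[⊗]  ⊢ p2, ((p3⊥ ⅋ p3) ⊗ p2⊥)
  [⅋]  ⊢ (p3⊥ ⅋ p3)
    [Ax]  ⊢ p3, p3⊥
  [Ax]  ⊢ p2, p2⊥

Result: YES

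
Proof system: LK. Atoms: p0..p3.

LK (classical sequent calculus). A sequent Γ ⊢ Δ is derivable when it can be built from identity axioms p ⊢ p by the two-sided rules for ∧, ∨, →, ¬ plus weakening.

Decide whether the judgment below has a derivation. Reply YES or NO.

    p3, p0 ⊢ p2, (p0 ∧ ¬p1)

Search for a countermodel by truth-table:
  v=0000: Γ:[p3=F, p0=F] Δ:[p2=F, (p0 ∧ ¬p1)=F] refutes=False
  v=0001: Γ:[p3=T, p0=F] Δ:[p2=F, (p0 ∧ ¬p1)=F] refutes=False
  v=0010: Γ:[p3=F, p0=F] Δ:[p2=T, (p0 ∧ ¬p1)=F] refutes=False
  v=0011: Γ:[p3=T, p0=F] Δ:[p2=T, (p0 ∧ ¬p1)=F] refutes=False
  v=0100: Γ:[p3=F, p0=F] Δ:[p2=F, (p0 ∧ ¬p1)=F] refutes=False
  v=0101: Γ:[p3=T, p0=F] Δ:[p2=F, (p0 ∧ ¬p1)=F] refutes=False
  v=0110: Γ:[p3=F, p0=F] Δ:[p2=T, (p0 ∧ ¬p1)=F] refutes=False
  v=0111: Γ:[p3=T, p0=F] Δ:[p2=T, (p0 ∧ ¬p1)=F] refutes=False
  v=1000: Γ:[p3=F, p0=T] Δ:[p2=F, (p0 ∧ ¬p1)=T] refutes=False
  v=1001: Γ:[p3=T, p0=T] Δ:[p2=F, (p0 ∧ ¬p1)=T] refutes=False
  v=1010: Γ:[p3=F, p0=T] Δ:[p2=T, (p0 ∧ ¬p1)=T] refutes=False
  v=1011: Γ:[p3=T, p0=T] Δ:[p2=T, (p0 ∧ ¬p1)=T] refutes=False
  v=1100: Γ:[p3=F, p0=T] Δ:[p2=F, (p0 ∧ ¬p1)=F] refutes=False
  v=1101: Γ:[p3=T, p0=T] Δ:[p2=F, (p0 ∧ ¬p1)=F] refutes=True  ← countermodel

Result: NO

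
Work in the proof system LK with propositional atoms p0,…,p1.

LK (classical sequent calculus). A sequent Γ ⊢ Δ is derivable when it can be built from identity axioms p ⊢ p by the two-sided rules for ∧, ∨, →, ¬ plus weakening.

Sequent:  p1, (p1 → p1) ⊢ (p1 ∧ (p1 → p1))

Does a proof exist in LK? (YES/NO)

Proof tree:
[→L] p1, (p1 → p1) ⊢ (p1 ∧ (p1 → p1))
  [Ax] p1 ⊢ p1
  [∧R] p1 ⊢ (p1 ∧ (p1 → p1))
    [Ax] p1 ⊢ p1
    [→R]  ⊢ (p1 → p1)
      [Ax] p1 ⊢ p1

Result: YES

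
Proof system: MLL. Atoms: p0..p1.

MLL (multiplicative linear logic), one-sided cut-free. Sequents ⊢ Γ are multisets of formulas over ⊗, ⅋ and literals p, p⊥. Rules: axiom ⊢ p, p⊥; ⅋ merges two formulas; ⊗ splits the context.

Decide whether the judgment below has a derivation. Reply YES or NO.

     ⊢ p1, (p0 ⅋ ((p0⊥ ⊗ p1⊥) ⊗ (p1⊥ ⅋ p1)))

Proof tree:
[⅋]  ⊢ p1, (p0 ⅋ ((p0⊥ ⊗ p1⊥) ⊗ (p1⊥ ⅋ p1)))
  [⊗]  ⊢ p0, p1, ((p0⊥ ⊗ p1⊥) ⊗ (p1⊥ ⅋ p1))
    [⊗]  ⊢ p0, p1, (p0⊥ ⊗ p1⊥)
      [Ax]  ⊢ p0, p0⊥
      [Ax]  ⊢ p1, p1⊥
    [⅋]  ⊢ (p1⊥ ⅋ p1)
      [Ax]  ⊢ p1, p1⊥

Result: YES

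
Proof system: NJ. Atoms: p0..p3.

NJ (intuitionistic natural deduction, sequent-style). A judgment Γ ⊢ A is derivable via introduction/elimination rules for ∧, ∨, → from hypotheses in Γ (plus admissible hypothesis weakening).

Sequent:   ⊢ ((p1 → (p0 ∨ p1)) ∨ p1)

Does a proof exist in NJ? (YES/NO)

Derivation (root first):
[∨I₁]  ⊢ ((p1 → (p0 ∨ p1)) ∨ p1)
  [→I]  ⊢ (p1 → (p0 ∨ p1))
    [∨I₂] p1 ⊢ (p0 ∨ p1)
      [Ax] p1 ⊢ p1

Result: YES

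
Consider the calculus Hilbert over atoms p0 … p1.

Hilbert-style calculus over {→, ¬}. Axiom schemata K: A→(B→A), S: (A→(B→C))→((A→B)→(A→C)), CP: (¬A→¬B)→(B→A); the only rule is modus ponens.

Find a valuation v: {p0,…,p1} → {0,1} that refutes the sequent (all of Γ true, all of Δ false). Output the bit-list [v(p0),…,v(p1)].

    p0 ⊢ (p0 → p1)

Enumerate valuations to refute Γ ⊢ Δ:
  v=00: Γ:[p0=F] Δ:[(p0 → p1)=T] refutes=False
  v=01: Γ:[p0=F] Δ:[(p0 → p1)=T] refutes=False
  v=10: Γ:[p0=T] Δ:[(p0 → p1)=F] refutes=True  ← countermodel

Result: [1, 0]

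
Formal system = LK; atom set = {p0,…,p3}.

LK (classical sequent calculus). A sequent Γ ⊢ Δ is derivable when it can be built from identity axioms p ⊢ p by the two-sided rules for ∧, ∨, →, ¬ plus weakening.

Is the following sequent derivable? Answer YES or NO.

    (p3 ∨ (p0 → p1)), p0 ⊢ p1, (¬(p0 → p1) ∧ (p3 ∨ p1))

Proof tree:
[∧R] (p3 ∨ (p0 → p1)), p0 ⊢ p1, (¬(p0 → p1) ∧ (p3 ∨ p1))
  [¬R] p0 ⊢ p1, ¬(p0 → p1)
    [→L] p0, (p0 → p1) ⊢ p1
      [Ax] p0 ⊢ p0
      [Ax] p1 ⊢ p1
  [∨R] p0, (p3 ∨ (p0 → p1)) ⊢ (p3 ∨ p1)
    [∨L] p0, (p3 ∨ (p0 → p1)) ⊢ p1, p3
      [Ax] p3 ⊢ p3
      [→L] p0, (p0 → p1) ⊢ p1
        [Ax] p0 ⊢ p0
        [Ax] p1 ⊢ p1

Result: YES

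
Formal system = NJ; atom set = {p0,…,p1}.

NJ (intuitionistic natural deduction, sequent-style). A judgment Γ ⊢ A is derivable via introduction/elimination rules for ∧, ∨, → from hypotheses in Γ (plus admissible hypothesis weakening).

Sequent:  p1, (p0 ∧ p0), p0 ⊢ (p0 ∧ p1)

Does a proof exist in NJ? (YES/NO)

Derivation trace:
[∧I] p1, (p0 ∧ p0), p0 ⊢ (p0 ∧ p1)
  [Wk] p0, (p0 ∧ p0) ⊢ p0
    [→E] p0 ⊢ p0
      [→I]  ⊢ (p0 → p0)
        [Ax] p0 ⊢ p0
      [Ax] p0 ⊢ p0
  [Ax] p1 ⊢ p1

Result: YES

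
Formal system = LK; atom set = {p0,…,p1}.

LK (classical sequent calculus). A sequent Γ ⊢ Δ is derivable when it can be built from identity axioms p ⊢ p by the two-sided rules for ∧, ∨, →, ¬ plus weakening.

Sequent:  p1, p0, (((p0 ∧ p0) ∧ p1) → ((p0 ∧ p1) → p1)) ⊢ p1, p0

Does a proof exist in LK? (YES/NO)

Derivation (root first):
[→L] p1, p0, (((p0 ∧ p0) ∧ p1) → ((p0 ∧ p1) → p1)) ⊢ p1, p0
  [∧R] p0 ⊢ p0, ((p0 ∧ p0) ∧ p1)
    [∧R] p0 ⊢ (p0 ∧ p0)
      [Ax] p0 ⊢ p0
      [Ax] p0 ⊢ p0
    [WR] p0 ⊢ p0, p1
      [Ax] p0 ⊢ p0
  [→L] p1, p0, ((p0 ∧ p1) → p1) ⊢ p1
    [∧R] p1, p0 ⊢ (p0 ∧ p1)
      [Ax] p0 ⊢ p0
      [Ax] p1 ⊢ p1
    [Ax] p1 ⊢ p1

Result: YES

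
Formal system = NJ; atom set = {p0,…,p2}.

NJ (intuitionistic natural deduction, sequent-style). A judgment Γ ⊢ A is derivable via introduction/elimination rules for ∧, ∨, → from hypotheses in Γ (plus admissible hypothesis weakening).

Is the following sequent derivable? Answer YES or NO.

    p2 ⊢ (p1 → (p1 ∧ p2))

Proof tree:
[→I] p2 ⊢ (p1 → (p1 ∧ p2))
  [∧I] p1, p2 ⊢ (p1 ∧ p2)
    [Ax] p1 ⊢ p1
    [Ax] p2 ⊢ p2

Result: YES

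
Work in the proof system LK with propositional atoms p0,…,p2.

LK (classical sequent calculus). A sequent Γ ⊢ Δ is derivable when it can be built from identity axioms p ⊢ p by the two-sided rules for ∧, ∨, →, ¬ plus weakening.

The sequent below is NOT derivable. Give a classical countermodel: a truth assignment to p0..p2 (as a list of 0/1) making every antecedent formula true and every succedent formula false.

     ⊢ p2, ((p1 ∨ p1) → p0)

Search for a countermodel by truth-table:
  v=000: Γ:[] Δ:[p2=F, ((p1 ∨ p1) → p0)=T] refutes=False
  v=001: Γ:[] Δ:[p2=T, ((p1 ∨ p1) → p0)=T] refutes=False
  v=010: Γ:[] Δ:[p2=F, ((p1 ∨ p1) → p0)=F] refutes=True  ← countermodel

Result: [0, 1, 0]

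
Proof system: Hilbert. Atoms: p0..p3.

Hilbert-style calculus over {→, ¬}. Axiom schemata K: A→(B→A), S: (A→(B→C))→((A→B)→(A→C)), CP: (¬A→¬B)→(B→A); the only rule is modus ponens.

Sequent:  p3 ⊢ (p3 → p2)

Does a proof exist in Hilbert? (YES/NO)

Search for a countermodel by truth-table:
  v=0000: Γ:[p3=F] Δ:[(p3 → p2)=T] refutes=False
  v=0001: Γ:[p3=T] Δ:[(p3 → p2)=F] refutes=True  ← countermodel

Result: NO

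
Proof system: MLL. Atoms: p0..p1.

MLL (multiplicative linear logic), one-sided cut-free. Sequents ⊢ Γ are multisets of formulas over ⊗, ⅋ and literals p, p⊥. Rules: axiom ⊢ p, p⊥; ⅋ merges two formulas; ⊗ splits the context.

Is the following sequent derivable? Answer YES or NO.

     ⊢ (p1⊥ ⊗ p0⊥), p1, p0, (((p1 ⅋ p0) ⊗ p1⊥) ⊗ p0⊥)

Derivation (root first):
[⊗]  ⊢ (p1⊥ ⊗ p0⊥), p1, p0, (((p1 ⅋ p0) ⊗ p1⊥) ⊗ p0⊥)
  [⊗]  ⊢ (p1⊥ ⊗ p0⊥), p1, ((p1 ⅋ p0) ⊗ p1⊥)
    [⅋]  ⊢ (p1⊥ ⊗ p0⊥), (p1 ⅋ p0)
      [⊗]  ⊢ p1, p0, (p1⊥ ⊗ p0⊥)
        [Ax]  ⊢ p1, p1⊥
        [Ax]  ⊢ p0, p0⊥
    [Ax]  ⊢ p1, p1⊥
  [Ax]  ⊢ p0, p0⊥

Result: YES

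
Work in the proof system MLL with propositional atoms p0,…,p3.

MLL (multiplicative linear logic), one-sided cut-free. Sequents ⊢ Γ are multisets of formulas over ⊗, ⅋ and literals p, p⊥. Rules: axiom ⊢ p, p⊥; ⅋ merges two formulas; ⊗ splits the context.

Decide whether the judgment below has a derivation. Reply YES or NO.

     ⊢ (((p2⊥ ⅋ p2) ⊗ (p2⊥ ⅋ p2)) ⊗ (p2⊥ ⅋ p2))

Proof tree:
[⊗]  ⊢ (((p2⊥ ⅋ p2) ⊗ (p2⊥ ⅋ p2)) ⊗ (p2⊥ ⅋ p2))
  [⊗]  ⊢ ((p2⊥ ⅋ p2) ⊗ (p2⊥ ⅋ p2))
    [⅋]  ⊢ (p2⊥ ⅋ p2)
      [Ax]  ⊢ p2, p2⊥
    [⅋]  ⊢ (p2⊥ ⅋ p2)
      [Ax]  ⊢ p2, p2⊥
  [⅋]  ⊢ (p2⊥ ⅋ p2)
    [Ax]  ⊢ p2, p2⊥

Result: YES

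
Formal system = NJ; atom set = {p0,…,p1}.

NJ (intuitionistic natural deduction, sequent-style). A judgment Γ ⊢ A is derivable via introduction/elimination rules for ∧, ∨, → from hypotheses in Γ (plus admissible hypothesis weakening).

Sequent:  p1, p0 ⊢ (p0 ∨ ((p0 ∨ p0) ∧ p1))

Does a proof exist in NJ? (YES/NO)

Derivation trace:
[∨I₂] p1, p0 ⊢ (p0 ∨ ((p0 ∨ p0) ∧ p1))
  [∧I] p1, p0 ⊢ ((p0 ∨ p0) ∧ p1)
    [∨I₂] p0 ⊢ (p0 ∨ p0)
      [Ax] p0 ⊢ p0
    [Ax] p1 ⊢ p1

Result: YES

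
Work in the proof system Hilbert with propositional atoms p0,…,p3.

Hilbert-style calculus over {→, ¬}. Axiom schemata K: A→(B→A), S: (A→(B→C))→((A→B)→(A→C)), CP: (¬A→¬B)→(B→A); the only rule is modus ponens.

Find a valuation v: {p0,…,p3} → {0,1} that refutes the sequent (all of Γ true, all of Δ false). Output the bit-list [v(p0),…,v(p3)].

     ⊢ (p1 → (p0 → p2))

Enumerate valuations to refute Γ ⊢ Δ:
  v=0000: Γ:[] Δ:[(p1 → (p0 → p2))=T] refutes=False
  v=0001: Γ:[] Δ:[(p1 → (p0 → p2))=T] refutes=False
  v=0010: Γ:[] Δ:[(p1 → (p0 → p2))=T] refutes=False
  v=0011: Γ:[] Δ:[(p1 → (p0 → p2))=T] refutes=False
  v=0100: Γ:[] Δ:[(p1 → (p0 → p2))=T] refutes=False
  v=0101: Γ:[] Δ:[(p1 → (p0 → p2))=T] refutes=False
  v=0110: Γ:[] Δ:[(p1 → (p0 → p2))=T] refutes=False
  v=0111: Γ:[] Δ:[(p1 → (p0 → p2))=T] refutes=False
  v=1000: Γ:[] Δ:[(p1 → (p0 → p2))=T] refutes=False
  v=1001: Γ:[] Δ:[(p1 → (p0 → p2))=T] refutes=False
  v=1010: Γ:[] Δ:[(p1 → (p0 → p2))=T] refutes=False
  v=1011: Γ:[] Δ:[(p1 → (p0 → p2))=T] refutes=False
  v=1100: Γ:[] Δ:[(p1 → (p0 → p2))=F] refutes=True  ← countermodel

Result: [1, 1, 0, 0]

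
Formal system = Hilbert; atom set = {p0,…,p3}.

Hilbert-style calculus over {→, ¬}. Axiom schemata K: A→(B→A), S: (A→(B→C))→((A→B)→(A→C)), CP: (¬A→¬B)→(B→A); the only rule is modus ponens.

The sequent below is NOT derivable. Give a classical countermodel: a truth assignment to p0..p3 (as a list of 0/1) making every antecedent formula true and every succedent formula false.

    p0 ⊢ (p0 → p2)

Enumerate valuations to refute Γ ⊢ Δ:
  v=0000: Γ:[p0=F] Δ:[(p0 → p2)=T] refutes=False
  v=0001: Γ:[p0=F] Δ:[(p0 → p2)=T] refutes=False
  v=0010: Γ:[p0=F] Δ:[(p0 → p2)=T] refutes=False
  v=0011: Γ:[p0=F] Δ:[(p0 → p2)=T] refutes=False
  v=0100: Γ:[p0=F] Δ:[(p0 → p2)=T] refutes=False
  v=0101: Γ:[p0=F] Δ:[(p0 → p2)=T] refutes=False
  v=0110: Γ:[p0=F] Δ:[(p0 → p2)=T] refutes=False
  v=0111: Γ:[p0=F] Δ:[(p0 → p2)=T] refutes=False
  v=1000: Γ:[p0=T] Δ:[(p0 → p2)=F] refutes=True  ← countermodel

Result: [1, 0, 0, 0]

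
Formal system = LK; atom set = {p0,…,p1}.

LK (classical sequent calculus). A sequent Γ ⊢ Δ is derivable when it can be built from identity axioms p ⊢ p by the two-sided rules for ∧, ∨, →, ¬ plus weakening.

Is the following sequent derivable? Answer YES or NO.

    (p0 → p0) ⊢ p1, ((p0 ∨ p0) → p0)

Derivation (root first):
[→R] (p0 → p0) ⊢ p1, ((p0 ∨ p0) → p0)
  [→L] (p0 ∨ p0), (p0 → p0) ⊢ p1, p0
    [∨L] (p0 ∨ p0) ⊢ p1, p0
      [Ax] p0 ⊢ p0
      [WR] p0 ⊢ p0, p1
        [Ax] p0 ⊢ p0
    [Ax] p0 ⊢ p0

Result: YES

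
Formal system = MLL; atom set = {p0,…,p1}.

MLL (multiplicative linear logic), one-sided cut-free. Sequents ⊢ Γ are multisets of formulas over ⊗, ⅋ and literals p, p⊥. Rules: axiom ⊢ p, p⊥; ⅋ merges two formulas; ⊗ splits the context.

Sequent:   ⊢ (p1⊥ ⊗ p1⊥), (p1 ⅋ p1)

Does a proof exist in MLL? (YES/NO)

Derivation (root first):
[⅋]  ⊢ (p1⊥ ⊗ p1⊥), (p1 ⅋ p1)
  [⊗]  ⊢ p1, p1, (p1⊥ ⊗ p1⊥)
    [Ax]  ⊢ p1, p1⊥
    [Ax]  ⊢ p1, p1⊥

Result: YES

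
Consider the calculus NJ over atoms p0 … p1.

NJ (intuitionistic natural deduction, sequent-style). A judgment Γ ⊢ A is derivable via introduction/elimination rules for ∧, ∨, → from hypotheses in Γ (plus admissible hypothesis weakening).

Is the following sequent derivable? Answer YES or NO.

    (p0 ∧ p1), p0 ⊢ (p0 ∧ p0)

Derivation trace:
[∧I] (p0 ∧ p1), p0 ⊢ (p0 ∧ p0)
  [Ax] p0 ⊢ p0
  [Wk] p0, (p0 ∧ p1) ⊢ p0
    [Ax] p0 ⊢ p0

Result: YES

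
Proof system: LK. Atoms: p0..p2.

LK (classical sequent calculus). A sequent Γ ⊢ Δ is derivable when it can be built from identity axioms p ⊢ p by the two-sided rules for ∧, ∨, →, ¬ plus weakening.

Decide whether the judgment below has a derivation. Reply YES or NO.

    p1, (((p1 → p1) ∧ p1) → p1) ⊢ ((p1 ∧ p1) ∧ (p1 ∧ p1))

Proof tree:
[∧R] p1, (((p1 → p1) ∧ p1) → p1) ⊢ ((p1 ∧ p1) ∧ (p1 ∧ p1))
  [→L] p1, (((p1 → p1) ∧ p1) → p1) ⊢ (p1 ∧ p1)
    [∧R] p1 ⊢ ((p1 → p1) ∧ p1)
      [→R]  ⊢ (p1 → p1)
        [Ax] p1 ⊢ p1
      [Ax] p1 ⊢ p1
    [∧R] p1 ⊢ (p1 ∧ p1)
      [Ax] p1 ⊢ p1
      [Ax] p1 ⊢ p1
  [∧R] p1 ⊢ (p1 ∧ p1)
    [Ax] p1 ⊢ p1
    [Ax] p1 ⊢ p1

Result: YES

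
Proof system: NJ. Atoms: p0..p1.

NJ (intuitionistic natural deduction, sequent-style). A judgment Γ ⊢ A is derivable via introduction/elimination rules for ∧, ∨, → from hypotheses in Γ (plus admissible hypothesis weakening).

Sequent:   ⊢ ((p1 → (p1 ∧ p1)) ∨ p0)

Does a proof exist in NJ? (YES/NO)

Derivation (root first):
[∨I₁]  ⊢ ((p1 → (p1 ∧ p1)) ∨ p0)
  [→I]  ⊢ (p1 → (p1 ∧ p1))
    [∧I] p1 ⊢ (p1 ∧ p1)
      [Ax] p1 ⊢ p1
      [Ax] p1 ⊢ p1

Result: YES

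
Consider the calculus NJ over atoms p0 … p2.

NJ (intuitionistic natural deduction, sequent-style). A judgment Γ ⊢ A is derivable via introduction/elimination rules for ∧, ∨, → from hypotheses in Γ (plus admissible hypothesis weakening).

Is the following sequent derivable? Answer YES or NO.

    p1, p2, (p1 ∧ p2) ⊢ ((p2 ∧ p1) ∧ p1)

Derivation (root first):
[∧I] p1, p2, (p1 ∧ p2) ⊢ ((p2 ∧ p1) ∧ p1)
  [∧I] p1, p2, (p1 ∧ p2) ⊢ (p2 ∧ p1)
    [Ax] p2 ⊢ p2
    [Wk] p1, (p1 ∧ p2) ⊢ p1
      [Ax] p1 ⊢ p1
  [Ax] p1 ⊢ p1

Result: YES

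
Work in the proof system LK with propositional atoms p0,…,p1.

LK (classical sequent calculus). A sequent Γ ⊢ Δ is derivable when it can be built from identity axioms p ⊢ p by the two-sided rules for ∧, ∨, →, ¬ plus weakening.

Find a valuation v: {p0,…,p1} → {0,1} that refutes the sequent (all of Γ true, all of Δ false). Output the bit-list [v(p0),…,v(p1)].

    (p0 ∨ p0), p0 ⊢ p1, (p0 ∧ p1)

Enumerate valuations to refute Γ ⊢ Δ:
  v=00: Γ:[(p0 ∨ p0)=F, p0=F] Δ:[p1=F, (p0 ∧ p1)=F] refutes=False
  v=01: Γ:[(p0 ∨ p0)=F, p0=F] Δ:[p1=T, (p0 ∧ p1)=F] refutes=False
  v=10: Γ:[(p0 ∨ p0)=T, p0=T] Δ:[p1=F, (p0 ∧ p1)=F] refutes=True  ← countermodel

Result: [1, 0]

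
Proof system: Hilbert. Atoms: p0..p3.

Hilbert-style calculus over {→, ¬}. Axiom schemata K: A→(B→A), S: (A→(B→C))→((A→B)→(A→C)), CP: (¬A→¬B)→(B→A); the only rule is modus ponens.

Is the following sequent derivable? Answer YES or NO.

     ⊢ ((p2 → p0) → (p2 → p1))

Search for a countermodel by truth-table:
  v=0000: Γ:[] Δ:[((p2 → p0) → (p2 → p1))=T] refutes=False
  v=0001: Γ:[] Δ:[((p2 → p0) → (p2 → p1))=T] refutes=False
  v=0010: Γ:[] Δ:[((p2 → p0) → (p2 → p1))=T] refutes=False
  v=0011: Γ:[] Δ:[((p2 → p0) → (p2 → p1))=T] refutes=False
  v=0100: Γ:[] Δ:[((p2 → p0) → (p2 → p1))=T] refutes=False
  v=0101: Γ:[] Δ:[((p2 → p0) → (p2 → p1))=T] refutes=False
  v=0110: Γ:[] Δ:[((p2 → p0) → (p2 → p1))=T] refutes=False
  v=0111: Γ:[] Δ:[((p2 → p0) → (p2 → p1))=T] refutes=False
  v=1000: Γ:[] Δ:[((p2 → p0) → (p2 → p1))=T] refutes=False
  v=1001: Γ:[] Δ:[((p2 → p0) → (p2 → p1))=T] refutes=False
  v=1010: Γ:[] Δ:[((p2 → p0) → (p2 → p1))=F] refutes=True  ← countermodel

Result: NO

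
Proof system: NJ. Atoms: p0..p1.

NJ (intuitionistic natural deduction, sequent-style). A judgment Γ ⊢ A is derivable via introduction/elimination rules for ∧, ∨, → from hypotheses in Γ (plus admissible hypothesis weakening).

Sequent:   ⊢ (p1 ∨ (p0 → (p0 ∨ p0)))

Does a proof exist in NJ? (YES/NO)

Proof tree:
[∨I₂]  ⊢ (p1 ∨ (p0 → (p0 ∨ p0)))
  [→I]  ⊢ (p0 → (p0 ∨ p0))
    [∨I₂] p0 ⊢ (p0 ∨ p0)
      [Ax] p0 ⊢ p0

Result: YES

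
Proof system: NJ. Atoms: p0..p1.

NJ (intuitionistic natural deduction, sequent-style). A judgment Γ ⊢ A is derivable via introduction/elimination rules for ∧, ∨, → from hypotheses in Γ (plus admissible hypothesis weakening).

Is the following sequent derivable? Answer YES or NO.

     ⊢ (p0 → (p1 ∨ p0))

Proof tree:
[→I]  ⊢ (p0 → (p1 ∨ p0))
  [∨I₂] p0 ⊢ (p1 ∨ p0)
    [Ax] p0 ⊢ p0

Result: YES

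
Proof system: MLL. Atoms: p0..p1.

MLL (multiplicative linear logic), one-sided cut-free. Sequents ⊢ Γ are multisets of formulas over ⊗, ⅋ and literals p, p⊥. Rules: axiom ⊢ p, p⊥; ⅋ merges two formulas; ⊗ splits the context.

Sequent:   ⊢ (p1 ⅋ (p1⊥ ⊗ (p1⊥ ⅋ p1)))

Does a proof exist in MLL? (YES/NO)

Derivation (root first):
[⅋]  ⊢ (p1 ⅋ (p1⊥ ⊗ (p1⊥ ⅋ p1)))
  [⊗]  ⊢ p1, (p1⊥ ⊗ (p1⊥ ⅋ p1))
    [Ax]  ⊢ p1, p1⊥
    [⅋]  ⊢ (p1⊥ ⅋ p1)
      [Ax]  ⊢ p1, p1⊥

Result: YES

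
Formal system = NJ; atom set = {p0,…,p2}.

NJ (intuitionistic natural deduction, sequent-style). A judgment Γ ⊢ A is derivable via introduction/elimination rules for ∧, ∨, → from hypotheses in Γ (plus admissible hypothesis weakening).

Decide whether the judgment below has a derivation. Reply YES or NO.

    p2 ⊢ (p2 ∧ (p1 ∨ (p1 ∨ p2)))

Proof tree:
[∧I] p2 ⊢ (p2 ∧ (p1 ∨ (p1 ∨ p2)))
  [Wk] p2, p2 ⊢ p2
    [Ax] p2 ⊢ p2
  [∨I₂] p2 ⊢ (p1 ∨ (p1 ∨ p2))
    [∨I₂] p2 ⊢ (p1 ∨ p2)
      [Ax] p2 ⊢ p2

Result: YES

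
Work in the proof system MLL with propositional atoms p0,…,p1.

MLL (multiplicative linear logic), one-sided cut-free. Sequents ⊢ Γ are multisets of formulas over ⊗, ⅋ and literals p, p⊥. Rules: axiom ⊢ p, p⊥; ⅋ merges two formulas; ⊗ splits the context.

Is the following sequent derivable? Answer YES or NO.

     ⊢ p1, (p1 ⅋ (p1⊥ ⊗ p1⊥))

Derivation (root first):
[⅋]  ⊢ p1, (p1 ⅋ (p1⊥ ⊗ p1⊥))
  [⊗]  ⊢ p1, p1, (p1⊥ ⊗ p1⊥)
    [Ax]  ⊢ p1, p1⊥
    [Ax]  ⊢ p1, p1⊥

Result: YES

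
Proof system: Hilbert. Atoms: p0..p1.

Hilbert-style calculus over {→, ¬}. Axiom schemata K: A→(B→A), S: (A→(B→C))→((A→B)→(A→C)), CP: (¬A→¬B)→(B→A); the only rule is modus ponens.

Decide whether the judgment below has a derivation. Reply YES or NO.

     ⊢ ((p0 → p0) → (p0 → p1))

Truth-table refutation:
  v=00: Γ:[] Δ:[((p0 → p0) → (p0 → p1))=T] refutes=False
  v=01: Γ:[] Δ:[((p0 → p0) → (p0 → p1))=T] refutes=False
  v=10: Γ:[] Δ:[((p0 → p0) → (p0 → p1))=F] refutes=True  ← countermodel

Result: NO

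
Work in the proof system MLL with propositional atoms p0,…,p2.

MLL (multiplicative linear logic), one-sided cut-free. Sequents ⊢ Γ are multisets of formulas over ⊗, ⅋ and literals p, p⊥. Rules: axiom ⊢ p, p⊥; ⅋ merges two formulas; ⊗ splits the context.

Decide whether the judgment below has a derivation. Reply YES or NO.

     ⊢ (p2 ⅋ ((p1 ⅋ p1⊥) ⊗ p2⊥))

Derivation trace:
[⅋]  ⊢ (p2 ⅋ ((p1 ⅋ p1⊥) ⊗ p2⊥))
  [⊗]  ⊢ p2, ((p1 ⅋ p1⊥) ⊗ p2⊥)
    [⅋]  ⊢ (p1 ⅋ p1⊥)
      [Ax]  ⊢ p1, p1⊥
    [Ax]  ⊢ p2, p2⊥

Result: YES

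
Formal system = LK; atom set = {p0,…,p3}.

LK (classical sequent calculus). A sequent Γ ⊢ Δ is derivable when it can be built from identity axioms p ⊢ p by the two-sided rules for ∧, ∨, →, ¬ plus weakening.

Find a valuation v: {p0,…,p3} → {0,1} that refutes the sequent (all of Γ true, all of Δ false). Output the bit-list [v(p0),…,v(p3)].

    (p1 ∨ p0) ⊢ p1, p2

Truth-table refutation:
  v=0000: Γ:[(p1 ∨ p0)=F] Δ:[p1=F, p2=F] refutes=False
  v=0001: Γ:[(p1 ∨ p0)=F] Δ:[p1=F, p2=F] refutes=False
  v=0010: Γ:[(p1 ∨ p0)=F] Δ:[p1=F, p2=T] refutes=False
  v=0011: Γ:[(p1 ∨ p0)=F] Δ:[p1=F, p2=T] refutes=False
  v=0100: Γ:[(p1 ∨ p0)=T] Δ:[p1=T, p2=F] refutes=False
  v=0101: Γ:[(p1 ∨ p0)=T] Δ:[p1=T, p2=F] refutes=False
  v=0110: Γ:[(p1 ∨ p0)=T] Δ:[p1=T, p2=T] refutes=False
  v=0111: Γ:[(p1 ∨ p0)=T] Δ:[p1=T, p2=T] refutes=False
  v=1000: Γ:[(p1 ∨ p0)=T] Δ:[p1=F, p2=F] refutes=True  ← countermodel

Result: [1, 0, 0, 0]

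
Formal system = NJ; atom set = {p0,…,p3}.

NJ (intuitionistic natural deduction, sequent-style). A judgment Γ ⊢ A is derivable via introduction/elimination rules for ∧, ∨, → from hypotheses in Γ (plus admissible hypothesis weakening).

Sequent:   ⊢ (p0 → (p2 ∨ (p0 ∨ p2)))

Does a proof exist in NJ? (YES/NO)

Proof tree:
[→I]  ⊢ (p0 → (p2 ∨ (p0 ∨ p2)))
  [∨I₂] p0 ⊢ (p2 ∨ (p0 ∨ p2))
    [∨I₁] p0 ⊢ (p0 ∨ p2)
      [Ax] p0 ⊢ p0

Result: YES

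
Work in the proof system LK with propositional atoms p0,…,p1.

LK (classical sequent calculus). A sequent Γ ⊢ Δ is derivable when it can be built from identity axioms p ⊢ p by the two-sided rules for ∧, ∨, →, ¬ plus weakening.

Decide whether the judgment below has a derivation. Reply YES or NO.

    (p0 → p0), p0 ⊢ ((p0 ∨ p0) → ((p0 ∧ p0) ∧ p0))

Proof tree:
[→R] (p0 → p0), p0 ⊢ ((p0 ∨ p0) → ((p0 ∧ p0) ∧ p0))
  [∧R] (p0 → p0), (p0 ∨ p0), p0 ⊢ ((p0 ∧ p0) ∧ p0)
    [∧R] (p0 → p0), p0 ⊢ (p0 ∧ p0)
      [→L] p0, (p0 → p0) ⊢ p0
        [Ax] p0 ⊢ p0
        [Ax] p0 ⊢ p0
      [→L] p0, (p0 → p0) ⊢ p0
        [Ax] p0 ⊢ p0
        [Ax] p0 ⊢ p0
    [∨L] (p0 ∨ p0) ⊢ p0
      [WR] p0 ⊢ p0, p0
        [Ax] p0 ⊢ p0
      [Ax] p0 ⊢ p0

Result: YES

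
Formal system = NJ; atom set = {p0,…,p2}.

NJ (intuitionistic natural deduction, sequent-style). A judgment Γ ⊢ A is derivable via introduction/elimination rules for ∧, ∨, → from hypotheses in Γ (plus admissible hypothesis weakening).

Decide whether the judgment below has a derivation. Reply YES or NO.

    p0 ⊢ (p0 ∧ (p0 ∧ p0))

Proof tree:
[∧I] p0 ⊢ (p0 ∧ (p0 ∧ p0))
  [Wk] p0, p0 ⊢ p0
    [Ax] p0 ⊢ p0
  [∧I] p0 ⊢ (p0 ∧ p0)
    [Wk] p0, p0 ⊢ p0
      [Ax] p0 ⊢ p0
    [Wk] p0, p0 ⊢ p0
      [Ax] p0 ⊢ p0

Result: YES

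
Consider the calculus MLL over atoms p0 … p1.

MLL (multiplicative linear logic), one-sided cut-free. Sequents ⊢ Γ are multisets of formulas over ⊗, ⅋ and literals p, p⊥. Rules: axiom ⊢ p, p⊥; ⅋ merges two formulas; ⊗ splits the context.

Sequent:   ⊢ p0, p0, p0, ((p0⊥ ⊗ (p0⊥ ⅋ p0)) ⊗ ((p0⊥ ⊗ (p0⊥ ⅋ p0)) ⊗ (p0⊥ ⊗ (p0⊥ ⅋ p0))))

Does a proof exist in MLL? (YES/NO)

Proof tree:
[⊗]  ⊢ p0, p0, p0, ((p0⊥ ⊗ (p0⊥ ⅋ p0)) ⊗ ((p0⊥ ⊗ (p0⊥ ⅋ p0)) ⊗ (p0⊥ ⊗ (p0⊥ ⅋ p0))))
  [⊗]  ⊢ p0, (p0⊥ ⊗ (p0⊥ ⅋ p0))
    [Ax]  ⊢ p0, p0⊥
    [⅋]  ⊢ (p0⊥ ⅋ p0)
      [Ax]  ⊢ p0, p0⊥
  [⊗]  ⊢ p0, p0, ((p0⊥ ⊗ (p0⊥ ⅋ p0)) ⊗ (p0⊥ ⊗ (p0⊥ ⅋ p0)))
    [⊗]  ⊢ p0, (p0⊥ ⊗ (p0⊥ ⅋ p0))
      [Ax]  ⊢ p0, p0⊥
      [⅋]  ⊢ (p0⊥ ⅋ p0)
        [Ax]  ⊢ p0, p0⊥
    [⊗]  ⊢ p0, (p0⊥ ⊗ (p0⊥ ⅋ p0))
      [Ax]  ⊢ p0, p0⊥
      [⅋]  ⊢ (p0⊥ ⅋ p0)
        [Ax]  ⊢ p0, p0⊥

Result: YES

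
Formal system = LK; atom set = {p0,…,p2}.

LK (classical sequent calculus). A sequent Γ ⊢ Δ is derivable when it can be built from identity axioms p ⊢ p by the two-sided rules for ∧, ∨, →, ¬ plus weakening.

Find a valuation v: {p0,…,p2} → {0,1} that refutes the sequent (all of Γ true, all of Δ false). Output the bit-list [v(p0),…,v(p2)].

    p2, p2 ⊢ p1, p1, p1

Truth-table refutation:
  v=000: Γ:[p2=F, p2=F] Δ:[p1=F, p1=F, p1=F] refutes=False
  v=001: Γ:[p2=T, p2=T] Δ:[p1=F, p1=F, p1=F] refutes=True  ← countermodel

Result: [0, 0, 1]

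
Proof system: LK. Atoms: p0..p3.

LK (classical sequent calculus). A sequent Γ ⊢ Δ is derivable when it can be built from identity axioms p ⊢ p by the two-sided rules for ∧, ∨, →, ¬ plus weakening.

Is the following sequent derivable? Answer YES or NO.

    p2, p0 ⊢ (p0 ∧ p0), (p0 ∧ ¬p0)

Proof tree:
[∧R] p2, p0 ⊢ (p0 ∧ p0), (p0 ∧ ¬p0)
  [Ax] p0 ⊢ p0
  [WL] p2 ⊢ (p0 ∧ p0), ¬p0
    [¬R]  ⊢ (p0 ∧ p0), ¬p0
      [∧R] p0 ⊢ (p0 ∧ p0)
        [Ax] p0 ⊢ p0
        [Ax] p0 ⊢ p0

Result: YES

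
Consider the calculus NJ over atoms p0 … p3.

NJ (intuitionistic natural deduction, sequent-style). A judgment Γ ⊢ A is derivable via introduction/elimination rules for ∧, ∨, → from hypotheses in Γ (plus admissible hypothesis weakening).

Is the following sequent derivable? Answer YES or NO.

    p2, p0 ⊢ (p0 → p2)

Derivation (root first):
[→I] p2, p0 ⊢ (p0 → p2)
  [Wk] p2, p0, p0 ⊢ p2
    [Wk] p2, p0 ⊢ p2
      [Ax] p2 ⊢ p2

Result: YES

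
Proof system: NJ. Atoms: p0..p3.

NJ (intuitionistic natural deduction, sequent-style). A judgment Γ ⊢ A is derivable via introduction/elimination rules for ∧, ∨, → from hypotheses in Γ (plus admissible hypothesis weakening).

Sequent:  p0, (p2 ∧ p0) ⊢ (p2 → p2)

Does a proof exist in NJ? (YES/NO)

Proof tree:
[Wk] p0, (p2 ∧ p0) ⊢ (p2 → p2)
  [→I] p0 ⊢ (p2 → p2)
    [Wk] p2, p0 ⊢ p2
      [Ax] p2 ⊢ p2

Result: YES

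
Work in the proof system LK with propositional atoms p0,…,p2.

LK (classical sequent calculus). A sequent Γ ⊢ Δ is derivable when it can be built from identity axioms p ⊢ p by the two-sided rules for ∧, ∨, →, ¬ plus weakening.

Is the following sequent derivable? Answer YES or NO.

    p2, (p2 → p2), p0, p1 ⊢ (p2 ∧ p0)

Derivation trace:
[WL] p2, (p2 → p2), p0, p1 ⊢ (p2 ∧ p0)
  [∧R] p2, (p2 → p2), p0 ⊢ (p2 ∧ p0)
    [→L] p2, (p2 → p2) ⊢ p2
      [Ax] p2 ⊢ p2
      [Ax] p2 ⊢ p2
    [Ax] p0 ⊢ p0

Result: YES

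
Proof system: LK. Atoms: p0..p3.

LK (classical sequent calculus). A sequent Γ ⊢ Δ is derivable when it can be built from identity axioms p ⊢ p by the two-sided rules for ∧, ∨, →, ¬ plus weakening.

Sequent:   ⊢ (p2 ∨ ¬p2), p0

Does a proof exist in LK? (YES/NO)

Derivation trace:
[WR]  ⊢ (p2 ∨ ¬p2), p0
  [∨R]  ⊢ (p2 ∨ ¬p2)
    [¬R]  ⊢ p2, ¬p2
      [Ax] p2 ⊢ p2

Result: YES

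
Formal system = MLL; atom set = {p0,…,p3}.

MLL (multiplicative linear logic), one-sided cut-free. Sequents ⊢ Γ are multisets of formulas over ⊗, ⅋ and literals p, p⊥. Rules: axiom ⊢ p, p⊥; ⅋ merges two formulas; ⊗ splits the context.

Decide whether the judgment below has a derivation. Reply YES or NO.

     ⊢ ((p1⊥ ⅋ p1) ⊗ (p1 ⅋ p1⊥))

Derivation trace:
[⊗]  ⊢ ((p1⊥ ⅋ p1) ⊗ (p1 ⅋ p1⊥))
  [⅋]  ⊢ (p1⊥ ⅋ p1)
    [Ax]  ⊢ p1, p1⊥
  [⅋]  ⊢ (p1 ⅋ p1⊥)
    [Ax]  ⊢ p1, p1⊥

Result: YES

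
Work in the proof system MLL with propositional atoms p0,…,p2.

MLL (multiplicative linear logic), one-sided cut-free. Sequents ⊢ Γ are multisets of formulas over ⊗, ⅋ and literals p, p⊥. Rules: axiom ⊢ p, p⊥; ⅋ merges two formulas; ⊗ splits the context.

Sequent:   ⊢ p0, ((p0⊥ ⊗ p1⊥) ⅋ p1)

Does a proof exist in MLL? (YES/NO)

Derivation trace:
[⅋]  ⊢ p0, ((p0⊥ ⊗ p1⊥) ⅋ p1)
  [⊗]  ⊢ p0, p1, (p0⊥ ⊗ p1⊥)
    [Ax]  ⊢ p0, p0⊥
    [Ax]  ⊢ p1, p1⊥

Result: YES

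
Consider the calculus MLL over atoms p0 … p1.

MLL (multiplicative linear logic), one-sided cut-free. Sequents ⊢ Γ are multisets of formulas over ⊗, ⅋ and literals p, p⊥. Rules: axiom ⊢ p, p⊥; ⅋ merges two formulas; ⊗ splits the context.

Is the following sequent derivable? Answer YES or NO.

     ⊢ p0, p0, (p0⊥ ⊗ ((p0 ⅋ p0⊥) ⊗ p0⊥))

Derivation trace:
[⊗]  ⊢ p0, p0, (p0⊥ ⊗ ((p0 ⅋ p0⊥) ⊗ p0⊥))
  [Ax]  ⊢ p0, p0⊥
  [⊗]  ⊢ p0, ((p0 ⅋ p0⊥) ⊗ p0⊥)
    [⅋]  ⊢ (p0 ⅋ p0⊥)
      [Ax]  ⊢ p0, p0⊥
    [Ax]  ⊢ p0, p0⊥

Result: YES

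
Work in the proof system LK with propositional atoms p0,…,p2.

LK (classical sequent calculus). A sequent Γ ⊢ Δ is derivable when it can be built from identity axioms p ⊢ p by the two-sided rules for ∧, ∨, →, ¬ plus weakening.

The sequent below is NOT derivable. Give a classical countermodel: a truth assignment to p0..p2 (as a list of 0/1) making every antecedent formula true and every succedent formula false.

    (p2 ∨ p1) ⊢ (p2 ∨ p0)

Search for a countermodel by truth-table:
  v=000: Γ:[(p2 ∨ p1)=F] Δ:[(p2 ∨ p0)=F] refutes=False
  v=001: Γ:[(p2 ∨ p1)=T] Δ:[(p2 ∨ p0)=T] refutes=False
  v=010: Γ:[(p2 ∨ p1)=T] Δ:[(p2 ∨ p0)=F] refutes=True  ← countermodel

Result: [0, 1, 0]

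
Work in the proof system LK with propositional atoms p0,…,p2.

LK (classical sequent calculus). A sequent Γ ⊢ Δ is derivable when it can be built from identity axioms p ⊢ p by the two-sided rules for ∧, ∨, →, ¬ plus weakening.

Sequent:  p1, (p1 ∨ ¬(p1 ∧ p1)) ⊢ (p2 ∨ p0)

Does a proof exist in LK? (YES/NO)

Truth-table refutation:
  v=000: Γ:[p1=F, (p1 ∨ ¬(p1 ∧ p1))=T] Δ:[(p2 ∨ p0)=F] refutes=False
  v=001: Γ:[p1=F, (p1 ∨ ¬(p1 ∧ p1))=T] Δ:[(p2 ∨ p0)=T] refutes=False
  v=010: Γ:[p1=T, (p1 ∨ ¬(p1 ∧ p1))=T] Δ:[(p2 ∨ p0)=F] refutes=True  ← countermodel

Result: NO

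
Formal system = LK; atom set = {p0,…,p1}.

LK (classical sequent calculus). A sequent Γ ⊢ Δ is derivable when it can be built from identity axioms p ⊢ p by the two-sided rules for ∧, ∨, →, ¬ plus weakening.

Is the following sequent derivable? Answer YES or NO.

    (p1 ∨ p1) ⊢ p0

Search for a countermodel by truth-table:
  v=00: Γ:[(p1 ∨ p1)=F] Δ:[p0=F] refutes=False
  v=01: Γ:[(p1 ∨ p1)=T] Δ:[p0=F] refutes=True  ← countermodel

Result: NO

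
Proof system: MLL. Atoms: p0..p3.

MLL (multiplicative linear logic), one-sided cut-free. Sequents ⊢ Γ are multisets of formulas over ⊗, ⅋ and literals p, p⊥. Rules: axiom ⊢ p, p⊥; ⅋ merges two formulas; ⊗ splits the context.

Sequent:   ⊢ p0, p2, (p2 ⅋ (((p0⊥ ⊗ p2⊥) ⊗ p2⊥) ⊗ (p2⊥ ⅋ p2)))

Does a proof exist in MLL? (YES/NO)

Proof tree:
[⅋]  ⊢ p0, p2, (p2 ⅋ (((p0⊥ ⊗ p2⊥) ⊗ p2⊥) ⊗ (p2⊥ ⅋ p2)))
  [⊗]  ⊢ p0, p2, p2, (((p0⊥ ⊗ p2⊥) ⊗ p2⊥) ⊗ (p2⊥ ⅋ p2))
    [⊗]  ⊢ p0, p2, p2, ((p0⊥ ⊗ p2⊥) ⊗ p2⊥)
      [⊗]  ⊢ p0, p2, (p0⊥ ⊗ p2⊥)
        [Ax]  ⊢ p0, p0⊥
        [Ax]  ⊢ p2, p2⊥
      [Ax]  ⊢ p2, p2⊥
    [⅋]  ⊢ (p2⊥ ⅋ p2)
      [Ax]  ⊢ p2, p2⊥

Result: YES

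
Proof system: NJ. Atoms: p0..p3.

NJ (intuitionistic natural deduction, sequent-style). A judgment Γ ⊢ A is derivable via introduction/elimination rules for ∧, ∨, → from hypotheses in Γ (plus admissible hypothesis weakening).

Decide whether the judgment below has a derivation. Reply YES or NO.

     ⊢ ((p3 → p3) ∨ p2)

Proof tree:
[∨I₁]  ⊢ ((p3 → p3) ∨ p2)
  [→I]  ⊢ (p3 → p3)
    [Ax] p3 ⊢ p3

Result: YES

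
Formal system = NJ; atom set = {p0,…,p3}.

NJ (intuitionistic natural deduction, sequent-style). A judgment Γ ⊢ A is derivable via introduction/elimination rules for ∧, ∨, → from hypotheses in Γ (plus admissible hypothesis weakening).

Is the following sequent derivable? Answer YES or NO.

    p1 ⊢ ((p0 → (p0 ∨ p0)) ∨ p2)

Derivation trace:
[∨I₁] p1 ⊢ ((p0 → (p0 ∨ p0)) ∨ p2)
  [→I] p1 ⊢ (p0 → (p0 ∨ p0))
    [∨I₁] p0, p1 ⊢ (p0 ∨ p0)
      [Wk] p0, p1 ⊢ p0
        [Ax] p0 ⊢ p0

Result: YES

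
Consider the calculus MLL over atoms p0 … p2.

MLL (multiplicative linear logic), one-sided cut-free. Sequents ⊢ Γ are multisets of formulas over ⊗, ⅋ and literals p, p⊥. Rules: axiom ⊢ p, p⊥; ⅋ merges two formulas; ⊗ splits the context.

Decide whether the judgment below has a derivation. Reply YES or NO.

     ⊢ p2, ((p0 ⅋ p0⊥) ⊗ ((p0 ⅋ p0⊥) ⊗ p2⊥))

Derivation (root first):
[⊗]  ⊢ p2, ((p0 ⅋ p0⊥) ⊗ ((p0 ⅋ p0⊥) ⊗ p2⊥))
  [⅋]  ⊢ (p0 ⅋ p0⊥)
    [Ax]  ⊢ p0, p0⊥
  [⊗]  ⊢ p2, ((p0 ⅋ p0⊥) ⊗ p2⊥)
    [⅋]  ⊢ (p0 ⅋ p0⊥)
      [Ax]  ⊢ p0, p0⊥
    [Ax]  ⊢ p2, p2⊥

Result: YES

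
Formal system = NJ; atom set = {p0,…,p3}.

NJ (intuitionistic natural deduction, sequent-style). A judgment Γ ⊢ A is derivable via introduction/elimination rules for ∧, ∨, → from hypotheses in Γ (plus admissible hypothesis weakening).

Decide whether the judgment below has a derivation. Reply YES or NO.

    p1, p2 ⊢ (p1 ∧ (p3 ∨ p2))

Derivation trace:
[∧I] p1, p2 ⊢ (p1 ∧ (p3 ∨ p2))
  [Ax] p1 ⊢ p1
  [∨I₂] p2 ⊢ (p3 ∨ p2)
    [Ax] p2 ⊢ p2

Result: YES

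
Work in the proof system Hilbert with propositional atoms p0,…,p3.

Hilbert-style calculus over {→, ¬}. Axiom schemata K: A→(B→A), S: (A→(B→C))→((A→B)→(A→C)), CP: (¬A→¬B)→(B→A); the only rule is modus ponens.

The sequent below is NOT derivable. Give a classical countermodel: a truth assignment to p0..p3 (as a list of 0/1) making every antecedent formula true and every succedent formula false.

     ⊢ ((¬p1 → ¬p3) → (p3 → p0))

Truth-table refutation:
  v=0000: Γ:[] Δ:[((¬p1 → ¬p3) → (p3 → p0))=T] refutes=False
  v=0001: Γ:[] Δ:[((¬p1 → ¬p3) → (p3 → p0))=T] refutes=False
  v=0010: Γ:[] Δ:[((¬p1 → ¬p3) → (p3 → p0))=T] refutes=False
  v=0011: Γ:[] Δ:[((¬p1 → ¬p3) → (p3 → p0))=T] refutes=False
  v=0100: Γ:[] Δ:[((¬p1 → ¬p3) → (p3 → p0))=T] refutes=False
  v=0101: Γ:[] Δ:[((¬p1 → ¬p3) → (p3 → p0))=F] refutes=True  ← countermodel

Result: [0, 1, 0, 1]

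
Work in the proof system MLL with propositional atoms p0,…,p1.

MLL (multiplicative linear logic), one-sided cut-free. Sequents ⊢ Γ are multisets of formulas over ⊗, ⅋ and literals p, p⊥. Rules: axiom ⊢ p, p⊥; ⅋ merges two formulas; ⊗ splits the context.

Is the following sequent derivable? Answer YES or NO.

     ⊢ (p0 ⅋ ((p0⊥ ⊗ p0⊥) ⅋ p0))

Derivation (root first):
[⅋]  ⊢ (p0 ⅋ ((p0⊥ ⊗ p0⊥) ⅋ p0))
  [⅋]  ⊢ p0, ((p0⊥ ⊗ p0⊥) ⅋ p0)
    [⊗]  ⊢ p0, p0, (p0⊥ ⊗ p0⊥)
      [Ax]  ⊢ p0, p0⊥
      [Ax]  ⊢ p0, p0⊥

Result: YES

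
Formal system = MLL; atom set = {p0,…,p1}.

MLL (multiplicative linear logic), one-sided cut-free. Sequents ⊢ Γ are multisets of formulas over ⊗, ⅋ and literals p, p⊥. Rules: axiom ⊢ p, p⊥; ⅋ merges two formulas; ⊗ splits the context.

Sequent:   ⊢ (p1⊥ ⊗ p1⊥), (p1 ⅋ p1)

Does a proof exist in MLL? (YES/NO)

Derivation trace:
[⅋]  ⊢ (p1⊥ ⊗ p1⊥), (p1 ⅋ p1)
  [⊗]  ⊢ p1, p1, (p1⊥ ⊗ p1⊥)
    [Ax]  ⊢ p1, p1⊥
    [Ax]  ⊢ p1, p1⊥

Result: YES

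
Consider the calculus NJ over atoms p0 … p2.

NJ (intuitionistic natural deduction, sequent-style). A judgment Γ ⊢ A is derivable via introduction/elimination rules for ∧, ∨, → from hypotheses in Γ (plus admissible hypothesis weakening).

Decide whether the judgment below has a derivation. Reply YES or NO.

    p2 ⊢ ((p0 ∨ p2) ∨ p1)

Derivation trace:
[∨I₁] p2 ⊢ ((p0 ∨ p2) ∨ p1)
  [∨I₂] p2 ⊢ (p0 ∨ p2)
    [Ax] p2 ⊢ p2

Result: YES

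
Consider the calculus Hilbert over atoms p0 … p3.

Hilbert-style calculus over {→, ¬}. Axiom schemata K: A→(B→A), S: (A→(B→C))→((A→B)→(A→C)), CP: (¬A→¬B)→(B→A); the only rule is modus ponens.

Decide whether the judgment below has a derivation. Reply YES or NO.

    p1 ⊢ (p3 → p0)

Search for a countermodel by truth-table:
  v=0000: Γ:[p1=F] Δ:[(p3 → p0)=T] refutes=False
  v=0001: Γ:[p1=F] Δ:[(p3 → p0)=F] refutes=False
  v=0010: Γ:[p1=F] Δ:[(p3 → p0)=T] refutes=False
  v=0011: Γ:[p1=F] Δ:[(p3 → p0)=F] refutes=False
  v=0100: Γ:[p1=T] Δ:[(p3 → p0)=T] refutes=False
  v=0101: Γ:[p1=T] Δ:[(p3 → p0)=F] refutes=True  ← countermodel

Result: NO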